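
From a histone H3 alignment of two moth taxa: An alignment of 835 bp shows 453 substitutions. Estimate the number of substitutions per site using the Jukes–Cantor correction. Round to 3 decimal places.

0.964

p = 453/835 ≈ 0.542515.
d = −(3/4) ln(1 − 4p/3) = −0.75 ln(1 − 0.723353) = −0.75 ln(0.276647)
  = −0.75 × (-1.285013) = 0.963760 substitutions/site.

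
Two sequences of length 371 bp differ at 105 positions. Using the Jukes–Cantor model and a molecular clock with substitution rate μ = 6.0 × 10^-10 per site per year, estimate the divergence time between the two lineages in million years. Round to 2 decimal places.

296.12

p = 105/371 ≈ 0.283019.
d = −(3/4) ln(1 − 4p/3) = −0.75 ln(1 − 0.377359) = −0.75 ln(0.622641)
  = −0.75 × (-0.473785) = 0.355339 substitutions/site.
Under a molecular clock d = 2μt, so t = d/(2μ) = 0.355339 / (2 × 6.0 × 10^-10) = 296.12 million years.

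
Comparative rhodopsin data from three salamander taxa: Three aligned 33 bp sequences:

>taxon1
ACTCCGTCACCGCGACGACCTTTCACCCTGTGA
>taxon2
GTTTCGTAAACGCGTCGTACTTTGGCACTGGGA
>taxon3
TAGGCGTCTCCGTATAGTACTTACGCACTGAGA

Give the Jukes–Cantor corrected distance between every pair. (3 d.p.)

d(taxon1,taxon2) = 0.497, d(taxon1,taxon3) = 0.699, d(taxon2,taxon3) = 0.559

taxon1–taxon2: 12/33 sites differ → p ≈ 0.363636, d = −0.75 ln(1 − 0.484848) = 0.497470 ≈ 0.497.
taxon1–taxon3: 15/33 sites differ → p ≈ 0.454545, d = −0.75 ln(1 − 0.60606) = 0.698667 ≈ 0.699.
taxon2–taxon3: 13/33 sites differ → p ≈ 0.393939, d = −0.75 ln(1 − 0.525252) = 0.558728 ≈ 0.559.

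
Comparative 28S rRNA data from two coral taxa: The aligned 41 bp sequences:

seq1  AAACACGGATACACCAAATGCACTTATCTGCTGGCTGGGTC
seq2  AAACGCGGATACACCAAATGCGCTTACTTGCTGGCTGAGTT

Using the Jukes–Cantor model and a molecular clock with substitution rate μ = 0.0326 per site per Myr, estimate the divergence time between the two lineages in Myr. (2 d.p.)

The sequences differ at 6 of 41 sites (5, 22, 27, 28, 38, 41), so p = 6/41 ≈ 0.146341.
d = −(3/4) ln(1 − 4p/3) = −0.75 ln(1 − 0.195121) = −0.75 ln(0.804879)
  = −0.75 × (-0.217063) = 0.162797 substitutions/site.
Under a molecular clock d = 2μt, so t = d/(2μ) = 0.162797 / (2 × 0.0326) = 2.50 Myr.

2.50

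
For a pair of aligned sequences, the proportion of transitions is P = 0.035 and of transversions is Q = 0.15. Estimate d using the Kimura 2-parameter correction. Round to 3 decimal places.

Under the Kimura two-parameter model, d = −½ ln(1 − 2P − Q) − ¼ ln(1 − 2Q).
1 − 2P − Q = 0.78, giving −½ ln(0.78) = 0.124231.
1 − 2Q = 0.7, giving −¼ ln(0.7) = 0.089169.
d = 0.124231 + 0.089169 = 0.213400.

0.213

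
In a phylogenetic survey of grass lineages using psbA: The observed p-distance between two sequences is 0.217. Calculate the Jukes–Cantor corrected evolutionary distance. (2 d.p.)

0.26

d = −(3/4) ln(1 − 4p/3) = −0.75 ln(1 − 0.289333) = −0.75 ln(0.710667)
  = −0.75 × (-0.341551) = 0.256163 substitutions/site.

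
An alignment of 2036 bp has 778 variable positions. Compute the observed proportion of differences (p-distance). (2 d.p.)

0.38

p = 778/2036 = 0.382121… ≈ 0.38 (to 2 d.p.).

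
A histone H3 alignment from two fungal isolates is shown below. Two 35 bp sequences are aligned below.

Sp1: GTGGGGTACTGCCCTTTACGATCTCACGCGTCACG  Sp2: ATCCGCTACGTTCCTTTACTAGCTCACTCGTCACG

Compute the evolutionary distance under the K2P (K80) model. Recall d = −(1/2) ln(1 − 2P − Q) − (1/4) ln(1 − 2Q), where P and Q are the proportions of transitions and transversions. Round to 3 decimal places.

Of 35 sites, 2 differences are transitions and 8 are transversions, so P = 2/35 ≈ 0.057143 and Q = 8/35 ≈ 0.228571.
Under the Kimura two-parameter model, d = −½ ln(1 − 2P − Q) − ¼ ln(1 − 2Q).
1 − 2P − Q = 0.657143, giving −½ ln(0.657143) = 0.209927.
1 − 2Q = 0.542858, giving −¼ ln(0.542858) = 0.152727.
d = 0.209927 + 0.152727 = 0.362654.

0.363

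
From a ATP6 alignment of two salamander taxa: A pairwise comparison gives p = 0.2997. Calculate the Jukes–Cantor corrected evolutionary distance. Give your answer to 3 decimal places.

0.383

d = −(3/4) ln(1 − 4p/3) = −0.75 ln(1 − 0.3996) = −0.75 ln(0.6004)
  = −0.75 × (-0.510159) = 0.382619 substitutions/site.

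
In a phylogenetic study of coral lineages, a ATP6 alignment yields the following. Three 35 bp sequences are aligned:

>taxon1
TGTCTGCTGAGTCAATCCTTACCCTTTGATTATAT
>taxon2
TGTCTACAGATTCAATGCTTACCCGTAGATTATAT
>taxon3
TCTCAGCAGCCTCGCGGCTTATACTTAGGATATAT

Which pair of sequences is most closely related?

taxon1 and taxon2

taxon1–taxon2: 6/35 differ, p = 0.171, d = 0.195.
taxon1–taxon3: 14/35 differ, p = 0.400, d = 0.572.
taxon2–taxon3: 13/35 differ, p = 0.371, d = 0.513.
The smallest distance is between taxon1 and taxon2.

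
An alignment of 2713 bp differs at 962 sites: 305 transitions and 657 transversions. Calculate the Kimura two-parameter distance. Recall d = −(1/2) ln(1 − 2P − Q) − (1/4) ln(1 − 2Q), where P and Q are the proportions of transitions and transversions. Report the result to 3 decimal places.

P = 305/2713 ≈ 0.112422 and Q = 657/2713 ≈ 0.242167.
Under the Kimura two-parameter model, d = −½ ln(1 − 2P − Q) − ¼ ln(1 − 2Q).
1 − 2P − Q = 0.532989, giving −½ ln(0.532989) = 0.314627.
1 − 2Q = 0.515666, giving −¼ ln(0.515666) = 0.165574.
d = 0.314627 + 0.165574 = 0.480201.

0.480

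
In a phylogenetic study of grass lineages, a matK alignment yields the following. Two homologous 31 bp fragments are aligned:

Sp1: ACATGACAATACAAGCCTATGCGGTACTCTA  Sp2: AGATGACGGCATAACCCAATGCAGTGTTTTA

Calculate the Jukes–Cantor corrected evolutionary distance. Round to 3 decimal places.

The sequences differ at 11 of 31 sites, so p = 11/31 ≈ 0.354839.
d = −(3/4) ln(1 − 4p/3) = −0.75 ln(1 − 0.473119) = −0.75 ln(0.526881)
  = −0.75 × (-0.640781) = 0.480586 substitutions/site.

0.481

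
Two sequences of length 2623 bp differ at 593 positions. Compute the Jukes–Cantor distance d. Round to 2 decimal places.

0.27

p = 593/2623 ≈ 0.226077.
d = −(3/4) ln(1 − 4p/3) = −0.75 ln(1 − 0.301436) = −0.75 ln(0.698564)
  = −0.75 × (-0.358728) = 0.269046 substitutions/site.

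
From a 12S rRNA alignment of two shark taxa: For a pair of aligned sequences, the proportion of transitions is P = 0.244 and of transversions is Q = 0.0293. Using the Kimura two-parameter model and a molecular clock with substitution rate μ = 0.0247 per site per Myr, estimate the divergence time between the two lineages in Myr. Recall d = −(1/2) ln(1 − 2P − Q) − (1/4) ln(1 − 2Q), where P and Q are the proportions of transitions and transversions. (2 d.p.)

7.68

Under the Kimura two-parameter model, d = −½ ln(1 − 2P − Q) − ¼ ln(1 − 2Q).
1 − 2P − Q = 0.4827, giving −½ ln(0.4827) = 0.364180.
1 − 2Q = 0.9414, giving −¼ ln(0.9414) = 0.015097.
d = 0.364180 + 0.015097 = 0.379277.
Under a molecular clock d = 2μt, so t = d/(2μ) = 0.379277 / (2 × 0.0247) = 7.68 Myr.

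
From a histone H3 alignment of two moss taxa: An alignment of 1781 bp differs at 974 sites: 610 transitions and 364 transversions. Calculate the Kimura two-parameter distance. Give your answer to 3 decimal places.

1.232

P = 610/1781 ≈ 0.342504 and Q = 364/1781 ≈ 0.20438.
Under the Kimura two-parameter model, d = −½ ln(1 − 2P − Q) − ¼ ln(1 − 2Q).
1 − 2P − Q = 0.110612, giving −½ ln(0.110612) = 1.100863.
1 − 2Q = 0.59124, giving −¼ ln(0.59124) = 0.131383.
d = 1.100863 + 0.131383 = 1.232246.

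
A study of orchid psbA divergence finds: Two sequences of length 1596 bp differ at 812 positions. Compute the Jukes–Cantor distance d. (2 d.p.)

p = 812/1596 ≈ 0.508772.
d = −(3/4) ln(1 − 4p/3) = −0.75 ln(1 − 0.678363) = −0.75 ln(0.321637)
  = −0.75 × (-1.134332) = 0.850749 substitutions/site.

0.85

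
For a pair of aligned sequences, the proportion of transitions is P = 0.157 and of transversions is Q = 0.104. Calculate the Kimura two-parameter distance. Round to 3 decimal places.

Under the Kimura two-parameter model, d = −½ ln(1 − 2P − Q) − ¼ ln(1 − 2Q).
1 − 2P − Q = 0.582, giving −½ ln(0.582) = 0.270642.
1 − 2Q = 0.792, giving −¼ ln(0.792) = 0.058298.
d = 0.270642 + 0.058298 = 0.328940.

0.329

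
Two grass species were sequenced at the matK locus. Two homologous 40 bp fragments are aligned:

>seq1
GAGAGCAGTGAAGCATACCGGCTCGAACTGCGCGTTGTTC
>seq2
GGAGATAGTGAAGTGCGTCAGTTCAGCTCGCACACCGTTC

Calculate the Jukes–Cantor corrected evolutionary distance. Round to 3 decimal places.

The sequences differ at 21 of 40 sites, so p = 21/40 = 0.525.
d = −(3/4) ln(1 − 4p/3) = −0.75 ln(1 − 0.7) = −0.75 ln(0.3)
  = −0.75 × (-1.203973) = 0.902980 substitutions/site.

0.903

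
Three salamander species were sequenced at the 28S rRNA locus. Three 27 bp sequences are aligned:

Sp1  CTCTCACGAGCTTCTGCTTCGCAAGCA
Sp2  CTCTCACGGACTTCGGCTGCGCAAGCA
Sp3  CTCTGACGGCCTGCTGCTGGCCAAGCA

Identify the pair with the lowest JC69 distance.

Sp1 and Sp2

Sp1–Sp2: 4/27 differ, p = 0.148, d = 0.165.
Sp1–Sp3: 7/27 differ, p = 0.259, d = 0.318.
Sp2–Sp3: 6/27 differ, p = 0.222, d = 0.264.
The smallest distance is between Sp1 and Sp2.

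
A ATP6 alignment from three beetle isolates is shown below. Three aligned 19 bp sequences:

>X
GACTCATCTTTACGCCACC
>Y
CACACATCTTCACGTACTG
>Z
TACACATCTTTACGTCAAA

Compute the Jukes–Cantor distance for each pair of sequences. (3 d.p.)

X–Y: 8/19 sites differ → p ≈ 0.421053, d = −0.75 ln(1 − 0.561404) = 0.618132 ≈ 0.618.
X–Z: 5/19 sites differ → p ≈ 0.263158, d = −0.75 ln(1 − 0.350877) = 0.324100 ≈ 0.324.
Y–Z: 6/19 sites differ → p ≈ 0.315789, d = −0.75 ln(1 − 0.421052) = 0.409907 ≈ 0.410.

d(X,Y) = 0.618, d(X,Z) = 0.324, d(Y,Z) = 0.410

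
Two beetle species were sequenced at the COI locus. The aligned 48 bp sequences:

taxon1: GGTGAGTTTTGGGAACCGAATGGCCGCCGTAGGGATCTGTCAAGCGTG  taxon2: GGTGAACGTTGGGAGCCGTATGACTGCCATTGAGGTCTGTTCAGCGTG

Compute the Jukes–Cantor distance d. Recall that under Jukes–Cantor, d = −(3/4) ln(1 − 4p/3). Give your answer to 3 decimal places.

The sequences differ at 13 of 48 sites, so p = 13/48 ≈ 0.270833.
d = −(3/4) ln(1 − 4p/3) = −0.75 ln(1 − 0.361111) = −0.75 ln(0.638889)
  = −0.75 × (-0.448025) = 0.336019 substitutions/site.

0.336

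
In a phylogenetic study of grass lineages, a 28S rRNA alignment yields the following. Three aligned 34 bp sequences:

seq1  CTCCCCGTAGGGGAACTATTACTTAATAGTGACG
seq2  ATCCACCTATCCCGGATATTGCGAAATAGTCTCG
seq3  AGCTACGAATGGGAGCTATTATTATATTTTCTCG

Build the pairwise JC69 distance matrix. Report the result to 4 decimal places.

seq1–seq2: 15/34 sites differ → p ≈ 0.441176, d = −0.75 ln(1 − 0.588235) = 0.665477 ≈ 0.6655.
seq1–seq3: 14/34 sites differ → p ≈ 0.411765, d = −0.75 ln(1 − 0.54902) = 0.597249 ≈ 0.5972.
seq2–seq3: 15/34 sites differ → p ≈ 0.441176, d = −0.75 ln(1 − 0.588235) = 0.665477 ≈ 0.6655.

d(seq1,seq2) = 0.6655, d(seq1,seq3) = 0.5972, d(seq2,seq3) = 0.6655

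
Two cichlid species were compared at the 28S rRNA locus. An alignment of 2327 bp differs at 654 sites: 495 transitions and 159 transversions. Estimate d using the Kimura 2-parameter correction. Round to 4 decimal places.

0.3771

P = 495/2327 ≈ 0.21272 and Q = 159/2327 ≈ 0.068328.
Under the Kimura two-parameter model, d = −½ ln(1 − 2P − Q) − ¼ ln(1 − 2Q).
1 − 2P − Q = 0.506232, giving −½ ln(0.506232) = 0.340380.
1 − 2Q = 0.863344, giving −¼ ln(0.863344) = 0.036736.
d = 0.340380 + 0.036736 = 0.377116.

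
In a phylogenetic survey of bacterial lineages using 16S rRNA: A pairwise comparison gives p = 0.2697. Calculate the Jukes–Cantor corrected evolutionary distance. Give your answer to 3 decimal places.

0.334

d = −(3/4) ln(1 − 4p/3) = −0.75 ln(1 − 0.3596) = −0.75 ln(0.6404)
  = −0.75 × (-0.445662) = 0.334247 substitutions/site.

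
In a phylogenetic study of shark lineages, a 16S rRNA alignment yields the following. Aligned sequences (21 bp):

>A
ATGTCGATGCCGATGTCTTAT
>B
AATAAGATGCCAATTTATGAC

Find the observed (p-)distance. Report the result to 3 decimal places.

The sequences differ at 9 of 21 positions (sites 2, 3, 4, 5, 12, 15, 17, 19, 21).
p = 9/21 = 0.428571… ≈ 0.429 (to 3 d.p.).

0.429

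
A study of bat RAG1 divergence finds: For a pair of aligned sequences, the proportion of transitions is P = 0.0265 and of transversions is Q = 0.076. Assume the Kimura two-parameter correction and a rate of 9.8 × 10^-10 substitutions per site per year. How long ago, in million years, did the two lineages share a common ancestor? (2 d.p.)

Under the Kimura two-parameter model, d = −½ ln(1 − 2P − Q) − ¼ ln(1 − 2Q).
1 − 2P − Q = 0.871, giving −½ ln(0.871) = 0.069057.
1 − 2Q = 0.848, giving −¼ ln(0.848) = 0.041219.
d = 0.069057 + 0.041219 = 0.110276.
Under a molecular clock d = 2μt, so t = d/(2μ) = 0.110276 / (2 × 9.8 × 10^-10) = 56.26 million years.

56.26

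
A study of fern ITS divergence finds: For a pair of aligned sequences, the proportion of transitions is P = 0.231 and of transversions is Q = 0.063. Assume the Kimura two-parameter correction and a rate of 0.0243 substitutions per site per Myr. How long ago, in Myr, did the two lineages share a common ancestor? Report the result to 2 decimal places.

Under the Kimura two-parameter model, d = −½ ln(1 − 2P − Q) − ¼ ln(1 − 2Q).
1 − 2P − Q = 0.475, giving −½ ln(0.475) = 0.372220.
1 − 2Q = 0.874, giving −¼ ln(0.874) = 0.033669.
d = 0.372220 + 0.033669 = 0.405889.
Under a molecular clock d = 2μt, so t = d/(2μ) = 0.405889 / (2 × 0.0243) = 8.35 Myr.

8.35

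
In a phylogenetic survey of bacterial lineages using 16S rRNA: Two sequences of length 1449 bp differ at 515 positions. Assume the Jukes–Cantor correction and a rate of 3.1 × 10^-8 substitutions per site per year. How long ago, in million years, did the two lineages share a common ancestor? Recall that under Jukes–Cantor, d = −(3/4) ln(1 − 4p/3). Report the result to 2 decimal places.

7.77

p = 515/1449 ≈ 0.355418.
d = −(3/4) ln(1 − 4p/3) = −0.75 ln(1 − 0.473891) = −0.75 ln(0.526109)
  = −0.75 × (-0.642247) = 0.481685 substitutions/site.
Under a molecular clock d = 2μt, so t = d/(2μ) = 0.481685 / (2 × 3.1 × 10^-8) = 7.77 million years.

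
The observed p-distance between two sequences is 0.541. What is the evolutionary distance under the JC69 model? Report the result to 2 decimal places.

d = −(3/4) ln(1 − 4p/3) = −0.75 ln(1 − 0.721333) = −0.75 ln(0.278667)
  = −0.75 × (-1.277738) = 0.958304 substitutions/site.

0.96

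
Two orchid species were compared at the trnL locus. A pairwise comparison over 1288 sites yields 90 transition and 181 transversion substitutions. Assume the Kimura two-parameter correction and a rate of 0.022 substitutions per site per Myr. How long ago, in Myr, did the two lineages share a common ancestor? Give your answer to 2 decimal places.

5.61

P = 90/1288 ≈ 0.069876 and Q = 181/1288 ≈ 0.140528.
Under the Kimura two-parameter model, d = −½ ln(1 − 2P − Q) − ¼ ln(1 − 2Q).
1 − 2P − Q = 0.71972, giving −½ ln(0.71972) = 0.164447.
1 − 2Q = 0.718944, giving −¼ ln(0.718944) = 0.082493.
d = 0.164447 + 0.082493 = 0.246940.
Under a molecular clock d = 2μt, so t = d/(2μ) = 0.246940 / (2 × 0.022) = 5.61 Myr.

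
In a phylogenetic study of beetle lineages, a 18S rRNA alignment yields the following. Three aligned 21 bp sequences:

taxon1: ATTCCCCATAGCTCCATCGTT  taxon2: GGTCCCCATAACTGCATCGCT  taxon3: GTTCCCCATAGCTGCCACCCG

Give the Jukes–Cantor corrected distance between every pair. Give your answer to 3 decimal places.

taxon1–taxon2: 5/21 sites differ → p ≈ 0.238095, d = −0.75 ln(1 − 0.31746) = 0.286451 ≈ 0.286.
taxon1–taxon3: 7/21 sites differ → p ≈ 0.333333, d = −0.75 ln(1 − 0.444444) = 0.440839 ≈ 0.441.
taxon2–taxon3: 6/21 sites differ → p ≈ 0.285714, d = −0.75 ln(1 − 0.380952) = 0.359679 ≈ 0.360.

d(taxon1,taxon2) = 0.286, d(taxon1,taxon3) = 0.441, d(taxon2,taxon3) = 0.360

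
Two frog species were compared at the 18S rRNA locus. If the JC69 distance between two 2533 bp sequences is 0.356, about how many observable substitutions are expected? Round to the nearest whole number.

Invert JC69: p = (3/4)(1 − e^(−4d/3)) = 0.75 × (1 − e^(-0.474667)) = 0.75 × (1 − 0.622092) = 0.283431.
Expected differing sites = pL ≈ 0.283431 × 2533 = 717.930723 ≈ 718.

718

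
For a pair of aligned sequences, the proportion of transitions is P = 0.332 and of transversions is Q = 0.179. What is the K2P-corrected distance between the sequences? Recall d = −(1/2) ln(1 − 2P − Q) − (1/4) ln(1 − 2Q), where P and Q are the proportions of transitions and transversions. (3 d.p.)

1.037

Under the Kimura two-parameter model, d = −½ ln(1 − 2P − Q) − ¼ ln(1 − 2Q).
1 − 2P − Q = 0.157, giving −½ ln(0.157) = 0.925755.
1 − 2Q = 0.642, giving −¼ ln(0.642) = 0.110792.
d = 0.925755 + 0.110792 = 1.036547.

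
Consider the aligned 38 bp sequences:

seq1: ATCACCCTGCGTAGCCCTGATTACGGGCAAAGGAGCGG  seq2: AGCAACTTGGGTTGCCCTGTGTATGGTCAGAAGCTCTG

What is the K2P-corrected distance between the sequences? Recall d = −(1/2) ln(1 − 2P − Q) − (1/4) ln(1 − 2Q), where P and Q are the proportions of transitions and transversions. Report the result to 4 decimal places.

Of 38 sites, 4 differences are transitions and 10 are transversions, so P = 4/38 ≈ 0.105263 and Q = 10/38 ≈ 0.263158.
Under the Kimura two-parameter model, d = −½ ln(1 − 2P − Q) − ¼ ln(1 − 2Q).
1 − 2P − Q = 0.526316, giving −½ ln(0.526316) = 0.320927.
1 − 2Q = 0.473684, giving −¼ ln(0.473684) = 0.186804.
d = 0.320927 + 0.186804 = 0.507731.

0.5077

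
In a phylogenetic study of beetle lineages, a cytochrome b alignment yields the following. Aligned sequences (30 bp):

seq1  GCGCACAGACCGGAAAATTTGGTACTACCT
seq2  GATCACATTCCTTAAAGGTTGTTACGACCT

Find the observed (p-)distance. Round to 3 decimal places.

0.333

The sequences differ at 10 of 30 positions (sites 2, 3, 8, 9, 12, 13, 17, 18, 22, 26).
p = 10/30 = 0.333333… ≈ 0.333 (to 3 d.p.).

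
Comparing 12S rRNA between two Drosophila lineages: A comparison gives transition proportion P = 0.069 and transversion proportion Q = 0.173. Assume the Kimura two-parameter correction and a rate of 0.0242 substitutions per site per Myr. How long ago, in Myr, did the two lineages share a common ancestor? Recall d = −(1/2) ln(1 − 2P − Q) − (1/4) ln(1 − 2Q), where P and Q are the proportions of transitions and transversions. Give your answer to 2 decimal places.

Under the Kimura two-parameter model, d = −½ ln(1 − 2P − Q) − ¼ ln(1 − 2Q).
1 − 2P − Q = 0.689, giving −½ ln(0.689) = 0.186257.
1 − 2Q = 0.654, giving −¼ ln(0.654) = 0.106162.
d = 0.186257 + 0.106162 = 0.292419.
Under a molecular clock d = 2μt, so t = d/(2μ) = 0.292419 / (2 × 0.0242) = 6.04 Myr.

6.04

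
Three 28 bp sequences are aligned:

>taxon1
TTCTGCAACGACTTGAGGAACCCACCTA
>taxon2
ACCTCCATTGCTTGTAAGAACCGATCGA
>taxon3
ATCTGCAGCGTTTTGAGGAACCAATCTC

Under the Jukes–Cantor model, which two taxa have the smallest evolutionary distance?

taxon1–taxon2: 13/28 differ, p = 0.464, d = 0.724.
taxon1–taxon3: 7/28 differ, p = 0.250, d = 0.304.
taxon2–taxon3: 11/28 differ, p = 0.393, d = 0.556.
The smallest distance is between taxon1 and taxon3.

taxon1 and taxon3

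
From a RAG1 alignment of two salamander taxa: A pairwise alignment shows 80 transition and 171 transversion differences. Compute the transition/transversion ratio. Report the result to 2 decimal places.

R = 80/171 = 0.467836… ≈ 0.47 (to 2 d.p.).

0.47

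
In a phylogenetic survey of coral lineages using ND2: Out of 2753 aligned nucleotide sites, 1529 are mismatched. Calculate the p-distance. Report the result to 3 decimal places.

0.555

p = 1529/2753 = 0.555394… ≈ 0.555 (to 3 d.p.).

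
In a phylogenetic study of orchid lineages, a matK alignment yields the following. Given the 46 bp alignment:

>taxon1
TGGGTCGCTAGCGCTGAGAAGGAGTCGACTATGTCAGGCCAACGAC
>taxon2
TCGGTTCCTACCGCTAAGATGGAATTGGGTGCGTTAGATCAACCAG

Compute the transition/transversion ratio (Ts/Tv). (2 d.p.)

Transitions are A↔G and C↔T; transversions are all other mismatches.
Transitions: 10. Transversions: 7.
R = 10/7 = 1.428571… ≈ 1.43 (to 2 d.p.).

1.43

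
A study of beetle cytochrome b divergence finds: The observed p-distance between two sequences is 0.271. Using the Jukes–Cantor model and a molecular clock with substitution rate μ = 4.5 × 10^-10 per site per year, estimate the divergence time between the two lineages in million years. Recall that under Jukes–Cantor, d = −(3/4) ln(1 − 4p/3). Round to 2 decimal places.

d = −(3/4) ln(1 − 4p/3) = −0.75 ln(1 − 0.361333) = −0.75 ln(0.638667)
  = −0.75 × (-0.448372) = 0.336279 substitutions/site.
Under a molecular clock d = 2μt, so t = d/(2μ) = 0.336279 / (2 × 4.5 × 10^-10) = 373.64 million years.

373.64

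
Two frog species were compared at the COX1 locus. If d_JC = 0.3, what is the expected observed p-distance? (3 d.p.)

p = (3/4)(1 − e^(−4d/3)) = 0.75 × (1 − e^(-0.4)) = 0.75 × (1 − 0.670320) = 0.247260.

0.247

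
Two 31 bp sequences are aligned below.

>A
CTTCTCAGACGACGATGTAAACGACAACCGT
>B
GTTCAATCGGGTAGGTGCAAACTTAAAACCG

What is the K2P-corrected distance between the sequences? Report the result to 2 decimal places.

1.10

Of 31 sites, 3 differences are transitions and 14 are transversions, so P = 3/31 ≈ 0.096774 and Q = 14/31 ≈ 0.451613.
Under the Kimura two-parameter model, d = −½ ln(1 − 2P − Q) − ¼ ln(1 − 2Q).
1 − 2P − Q = 0.354839, giving −½ ln(0.354839) = 0.518046.
1 − 2Q = 0.096774, giving −¼ ln(0.096774) = 0.583844.
d = 0.518046 + 0.583844 = 1.101890.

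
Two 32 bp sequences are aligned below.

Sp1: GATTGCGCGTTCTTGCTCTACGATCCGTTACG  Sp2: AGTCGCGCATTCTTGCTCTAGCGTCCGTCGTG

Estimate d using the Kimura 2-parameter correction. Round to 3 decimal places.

0.447

Of 32 sites, 8 differences are transitions and 2 are transversions, so P = 8/32 = 0.25 and Q = 2/32 = 0.0625.
Under the Kimura two-parameter model, d = −½ ln(1 − 2P − Q) − ¼ ln(1 − 2Q).
1 − 2P − Q = 0.4375, giving −½ ln(0.4375) = 0.413339.
1 − 2Q = 0.875, giving −¼ ln(0.875) = 0.033383.
d = 0.413339 + 0.033383 = 0.446722.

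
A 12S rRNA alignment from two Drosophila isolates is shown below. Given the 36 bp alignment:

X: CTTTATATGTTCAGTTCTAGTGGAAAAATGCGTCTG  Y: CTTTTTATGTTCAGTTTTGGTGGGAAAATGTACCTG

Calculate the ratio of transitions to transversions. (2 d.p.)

Transitions are A↔G and C↔T; transversions are all other mismatches.
Transitions: 6. Transversions: 1.
R = 6/1 = 6.00.

6.00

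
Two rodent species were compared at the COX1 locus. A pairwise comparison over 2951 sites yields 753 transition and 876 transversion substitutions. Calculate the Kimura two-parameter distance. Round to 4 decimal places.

1.0482

P = 753/2951 ≈ 0.255168 and Q = 876/2951 ≈ 0.296849.
Under the Kimura two-parameter model, d = −½ ln(1 − 2P − Q) − ¼ ln(1 − 2Q).
1 − 2P − Q = 0.192815, giving −½ ln(0.192815) = 0.823012.
1 − 2Q = 0.406302, giving −¼ ln(0.406302) = 0.225165.
d = 0.823012 + 0.225165 = 1.048177.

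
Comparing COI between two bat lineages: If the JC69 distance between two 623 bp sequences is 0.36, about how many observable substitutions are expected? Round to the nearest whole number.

Invert JC69: p = (3/4)(1 − e^(−4d/3)) = 0.75 × (1 − e^(-0.48)) = 0.75 × (1 − 0.618783) = 0.285913.
Expected differing sites = pL ≈ 0.285913 × 623 = 178.123799 ≈ 178.

178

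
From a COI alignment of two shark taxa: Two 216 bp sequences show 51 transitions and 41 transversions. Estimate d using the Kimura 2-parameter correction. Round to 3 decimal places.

0.662

P = 51/216 ≈ 0.236111 and Q = 41/216 ≈ 0.189815.
Under the Kimura two-parameter model, d = −½ ln(1 − 2P − Q) − ¼ ln(1 − 2Q).
1 − 2P − Q = 0.337963, giving −½ ln(0.337963) = 0.542409.
1 − 2Q = 0.62037, giving −¼ ln(0.62037) = 0.119360.
d = 0.542409 + 0.119360 = 0.661769.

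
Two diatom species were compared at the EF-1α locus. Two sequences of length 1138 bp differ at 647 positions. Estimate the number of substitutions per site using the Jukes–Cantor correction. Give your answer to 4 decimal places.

1.0643

p = 647/1138 ≈ 0.568541.
d = −(3/4) ln(1 − 4p/3) = −0.75 ln(1 − 0.758055) = −0.75 ln(0.241945)
  = −0.75 × (-1.419045) = 1.064284 substitutions/site.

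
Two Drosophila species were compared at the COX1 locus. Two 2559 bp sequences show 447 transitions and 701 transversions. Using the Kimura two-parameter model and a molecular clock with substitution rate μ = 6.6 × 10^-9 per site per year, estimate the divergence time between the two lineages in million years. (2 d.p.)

52.01

P = 447/2559 ≈ 0.174678 and Q = 701/2559 ≈ 0.273935.
Under the Kimura two-parameter model, d = −½ ln(1 − 2P − Q) − ¼ ln(1 − 2Q).
1 − 2P − Q = 0.376709, giving −½ ln(0.376709) = 0.488141.
1 − 2Q = 0.45213, giving −¼ ln(0.45213) = 0.198446.
d = 0.488141 + 0.198446 = 0.686587.
Under a molecular clock d = 2μt, so t = d/(2μ) = 0.686587 / (2 × 6.6 × 10^-9) = 52.01 million years.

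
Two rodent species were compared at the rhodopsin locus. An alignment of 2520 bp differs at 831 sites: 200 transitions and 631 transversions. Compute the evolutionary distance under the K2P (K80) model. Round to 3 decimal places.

P = 200/2520 ≈ 0.079365 and Q = 631/2520 ≈ 0.250397.
Under the Kimura two-parameter model, d = −½ ln(1 − 2P − Q) − ¼ ln(1 − 2Q).
1 − 2P − Q = 0.590873, giving −½ ln(0.590873) = 0.263077.
1 − 2Q = 0.499206, giving −¼ ln(0.499206) = 0.173684.
d = 0.263077 + 0.173684 = 0.436761.

0.437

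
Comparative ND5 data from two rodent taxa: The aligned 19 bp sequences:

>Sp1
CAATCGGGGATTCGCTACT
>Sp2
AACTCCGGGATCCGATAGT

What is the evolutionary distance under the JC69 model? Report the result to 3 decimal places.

0.410

The sequences differ at 6 of 19 sites (1, 3, 6, 12, 15, 18), so p = 6/19 ≈ 0.315789.
d = −(3/4) ln(1 − 4p/3) = −0.75 ln(1 − 0.421052) = −0.75 ln(0.578948)
  = −0.75 × (-0.546543) = 0.409907 substitutions/site.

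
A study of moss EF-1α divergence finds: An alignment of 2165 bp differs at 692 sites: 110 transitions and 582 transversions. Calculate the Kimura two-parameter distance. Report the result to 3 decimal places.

P = 110/2165 ≈ 0.050808 and Q = 582/2165 ≈ 0.268822.
Under the Kimura two-parameter model, d = −½ ln(1 − 2P − Q) − ¼ ln(1 − 2Q).
1 − 2P − Q = 0.629562, giving −½ ln(0.629562) = 0.231365.
1 − 2Q = 0.462356, giving −¼ ln(0.462356) = 0.192855.
d = 0.231365 + 0.192855 = 0.424220.

0.424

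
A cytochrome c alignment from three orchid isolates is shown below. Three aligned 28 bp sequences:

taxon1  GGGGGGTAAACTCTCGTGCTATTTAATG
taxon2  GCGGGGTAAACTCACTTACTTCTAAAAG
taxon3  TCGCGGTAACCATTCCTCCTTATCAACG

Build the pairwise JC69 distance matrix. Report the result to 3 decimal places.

taxon1–taxon2: 8/28 sites differ → p ≈ 0.285714, d = −0.75 ln(1 − 0.380952) = 0.359679 ≈ 0.360.
taxon1–taxon3: 12/28 sites differ → p ≈ 0.428571, d = −0.75 ln(1 − 0.571428) = 0.635472 ≈ 0.635.
taxon2–taxon3: 11/28 sites differ → p ≈ 0.392857, d = −0.75 ln(1 − 0.523809) = 0.556452 ≈ 0.556.

d(taxon1,taxon2) = 0.360, d(taxon1,taxon3) = 0.635, d(taxon2,taxon3) = 0.556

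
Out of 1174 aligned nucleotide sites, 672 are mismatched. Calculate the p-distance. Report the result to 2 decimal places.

p = 672/1174 = 0.572402… ≈ 0.57 (to 2 d.p.).

0.57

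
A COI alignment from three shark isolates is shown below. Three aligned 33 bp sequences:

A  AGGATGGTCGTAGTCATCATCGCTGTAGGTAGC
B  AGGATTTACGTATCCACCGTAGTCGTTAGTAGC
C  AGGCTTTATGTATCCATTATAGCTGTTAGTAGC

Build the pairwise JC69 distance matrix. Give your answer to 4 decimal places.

A–B: 12/33 sites differ → p ≈ 0.363636, d = −0.75 ln(1 − 0.484848) = 0.497470 ≈ 0.4975.
A–C: 11/33 sites differ → p ≈ 0.333333, d = −0.75 ln(1 − 0.444444) = 0.440839 ≈ 0.4408.
B–C: 7/33 sites differ → p ≈ 0.212121, d = −0.75 ln(1 − 0.282828) = 0.249330 ≈ 0.2493.

d(A,B) = 0.4975, d(A,C) = 0.4408, d(B,C) = 0.2493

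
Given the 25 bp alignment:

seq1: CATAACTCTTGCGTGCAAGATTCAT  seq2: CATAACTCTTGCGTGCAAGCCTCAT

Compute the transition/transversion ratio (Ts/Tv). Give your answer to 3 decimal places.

Transitions are A↔G and C↔T; transversions are all other mismatches.
Transitions: 1. Transversions: 1.
R = 1/1 = 1.000.

1.000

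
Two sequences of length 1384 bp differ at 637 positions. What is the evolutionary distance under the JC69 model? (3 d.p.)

0.713

p = 637/1384 ≈ 0.46026.
d = −(3/4) ln(1 − 4p/3) = −0.75 ln(1 − 0.61368) = −0.75 ln(0.38632)
  = −0.75 × (-0.951089) = 0.713317 substitutions/site.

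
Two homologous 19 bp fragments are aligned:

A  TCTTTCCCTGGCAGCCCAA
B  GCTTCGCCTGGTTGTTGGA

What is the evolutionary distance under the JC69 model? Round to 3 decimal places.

The sequences differ at 9 of 19 sites (1, 5, 6, 12, 13, 15, 16, 17, 18), so p = 9/19 ≈ 0.473684.
d = −(3/4) ln(1 − 4p/3) = −0.75 ln(1 − 0.631579) = −0.75 ln(0.368421)
  = −0.75 × (-0.998529) = 0.748897 substitutions/site.

0.749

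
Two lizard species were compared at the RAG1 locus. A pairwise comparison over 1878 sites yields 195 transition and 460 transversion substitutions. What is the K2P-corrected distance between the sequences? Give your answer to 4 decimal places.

P = 195/1878 ≈ 0.103834 and Q = 460/1878 ≈ 0.244941.
Under the Kimura two-parameter model, d = −½ ln(1 − 2P − Q) − ¼ ln(1 − 2Q).
1 − 2P − Q = 0.547391, giving −½ ln(0.547391) = 0.301296.
1 − 2Q = 0.510118, giving −¼ ln(0.510118) = 0.168278.
d = 0.301296 + 0.168278 = 0.469574.

0.4696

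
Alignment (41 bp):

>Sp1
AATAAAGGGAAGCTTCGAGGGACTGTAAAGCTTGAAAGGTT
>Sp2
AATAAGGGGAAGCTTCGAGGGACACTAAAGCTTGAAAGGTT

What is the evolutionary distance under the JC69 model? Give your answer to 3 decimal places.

The sequences differ at 3 of 41 sites (6, 24, 25), so p = 3/41 ≈ 0.073171.
d = −(3/4) ln(1 − 4p/3) = −0.75 ln(1 − 0.097561) = −0.75 ln(0.902439)
  = −0.75 × (-0.102654) = 0.076991 substitutions/site.

0.077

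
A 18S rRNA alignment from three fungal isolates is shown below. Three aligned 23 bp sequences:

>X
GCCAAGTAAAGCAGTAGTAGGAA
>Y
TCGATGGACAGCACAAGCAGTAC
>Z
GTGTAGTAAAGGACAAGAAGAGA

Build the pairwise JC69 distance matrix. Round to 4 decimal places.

d(X,Y) = 0.6501, d(X,Z) = 0.5532, d(Y,Z) = 0.7614

X–Y: 10/23 sites differ → p ≈ 0.434783, d = −0.75 ln(1 − 0.579711) = 0.650110 ≈ 0.6501.
X–Z: 9/23 sites differ → p ≈ 0.391304, d = −0.75 ln(1 − 0.521739) = 0.553199 ≈ 0.5532.
Y–Z: 11/23 sites differ → p ≈ 0.478261, d = −0.75 ln(1 − 0.637681) = 0.761423 ≈ 0.7614.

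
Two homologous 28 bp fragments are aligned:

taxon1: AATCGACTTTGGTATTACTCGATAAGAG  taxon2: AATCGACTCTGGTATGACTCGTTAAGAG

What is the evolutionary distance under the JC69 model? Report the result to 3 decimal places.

The sequences differ at 3 of 28 sites (9, 16, 22), so p = 3/28 ≈ 0.107143.
d = −(3/4) ln(1 − 4p/3) = −0.75 ln(1 − 0.142857) = −0.75 ln(0.857143)
  = −0.75 × (-0.154151) = 0.115613 substitutions/site.

0.116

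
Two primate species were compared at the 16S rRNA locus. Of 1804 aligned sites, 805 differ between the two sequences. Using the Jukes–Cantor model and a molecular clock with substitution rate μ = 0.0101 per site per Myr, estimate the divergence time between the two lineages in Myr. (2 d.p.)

p = 805/1804 ≈ 0.446231.
d = −(3/4) ln(1 − 4p/3) = −0.75 ln(1 − 0.594975) = −0.75 ln(0.405025)
  = −0.75 × (-0.903806) = 0.677855 substitutions/site.
Under a molecular clock d = 2μt, so t = d/(2μ) = 0.677855 / (2 × 0.0101) = 33.56 Myr.

33.56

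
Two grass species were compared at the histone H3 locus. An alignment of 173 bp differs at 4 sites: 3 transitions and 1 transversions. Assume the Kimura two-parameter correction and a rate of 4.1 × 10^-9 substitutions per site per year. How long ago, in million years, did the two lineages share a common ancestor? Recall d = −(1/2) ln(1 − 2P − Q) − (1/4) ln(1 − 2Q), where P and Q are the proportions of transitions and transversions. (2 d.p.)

P = 3/173 ≈ 0.017341 and Q = 1/173 ≈ 0.00578.
Under the Kimura two-parameter model, d = −½ ln(1 − 2P − Q) − ¼ ln(1 − 2Q).
1 − 2P − Q = 0.959538, giving −½ ln(0.959538) = 0.020652.
1 − 2Q = 0.98844, giving −¼ ln(0.98844) = 0.002907.
d = 0.020652 + 0.002907 = 0.023559.
Under a molecular clock d = 2μt, so t = d/(2μ) = 0.023559 / (2 × 4.1 × 10^-9) = 2.87 million years.

2.87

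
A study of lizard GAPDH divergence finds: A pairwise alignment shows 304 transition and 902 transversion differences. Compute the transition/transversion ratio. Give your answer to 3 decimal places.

R = 304/902 = 0.337028… ≈ 0.337 (to 3 d.p.).

0.337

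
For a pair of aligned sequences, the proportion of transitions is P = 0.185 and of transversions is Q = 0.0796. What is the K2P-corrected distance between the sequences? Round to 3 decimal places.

0.342

Under the Kimura two-parameter model, d = −½ ln(1 − 2P − Q) − ¼ ln(1 − 2Q).
1 − 2P − Q = 0.5504, giving −½ ln(0.5504) = 0.298555.
1 − 2Q = 0.8408, giving −¼ ln(0.8408) = 0.043350.
d = 0.298555 + 0.043350 = 0.341905.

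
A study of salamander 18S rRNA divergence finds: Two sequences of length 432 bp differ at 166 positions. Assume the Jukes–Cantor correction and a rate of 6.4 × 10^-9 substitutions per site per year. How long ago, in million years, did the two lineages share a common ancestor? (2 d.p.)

p = 166/432 ≈ 0.384259.
d = −(3/4) ln(1 − 4p/3) = −0.75 ln(1 − 0.512345) = −0.75 ln(0.487655)
  = −0.75 × (-0.718147) = 0.538610 substitutions/site.
Under a molecular clock d = 2μt, so t = d/(2μ) = 0.538610 / (2 × 6.4 × 10^-9) = 42.08 million years.

42.08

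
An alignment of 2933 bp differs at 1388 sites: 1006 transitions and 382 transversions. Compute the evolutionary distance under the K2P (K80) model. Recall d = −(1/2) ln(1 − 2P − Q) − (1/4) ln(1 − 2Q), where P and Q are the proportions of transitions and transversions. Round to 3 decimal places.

0.922

P = 1006/2933 ≈ 0.342994 and Q = 382/2933 ≈ 0.130242.
Under the Kimura two-parameter model, d = −½ ln(1 − 2P − Q) − ¼ ln(1 − 2Q).
1 − 2P − Q = 0.18377, giving −½ ln(0.18377) = 0.847035.
1 − 2Q = 0.739516, giving −¼ ln(0.739516) = 0.075440.
d = 0.847035 + 0.075440 = 0.922475.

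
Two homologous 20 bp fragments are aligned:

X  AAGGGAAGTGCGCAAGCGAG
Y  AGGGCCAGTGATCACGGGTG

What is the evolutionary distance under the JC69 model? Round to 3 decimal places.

0.572

The sequences differ at 8 of 20 sites (2, 5, 6, 11, 12, 15, 17, 19), so p = 8/20 = 0.4.
d = −(3/4) ln(1 − 4p/3) = −0.75 ln(1 − 0.533333) = −0.75 ln(0.466667)
  = −0.75 × (-0.762139) = 0.571604 substitutions/site.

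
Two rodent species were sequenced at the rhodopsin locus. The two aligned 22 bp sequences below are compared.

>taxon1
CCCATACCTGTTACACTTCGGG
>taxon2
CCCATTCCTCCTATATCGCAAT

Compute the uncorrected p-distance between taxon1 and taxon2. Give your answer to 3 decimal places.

0.455

The sequences differ at 10 of 22 positions (sites 6, 10, 11, 14, 16, 17, 18, 20, 21, 22).
p = 10/22 = 0.454545… ≈ 0.455 (to 3 d.p.).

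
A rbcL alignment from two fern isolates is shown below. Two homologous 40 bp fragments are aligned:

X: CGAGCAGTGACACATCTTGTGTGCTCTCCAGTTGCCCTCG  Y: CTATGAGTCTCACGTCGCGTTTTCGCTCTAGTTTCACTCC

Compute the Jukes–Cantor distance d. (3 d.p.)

The sequences differ at 15 of 40 sites, so p = 15/40 = 0.375.
d = −(3/4) ln(1 − 4p/3) = −0.75 ln(1 − 0.5) = −0.75 ln(0.5)
  = −0.75 × (-0.693147) = 0.519860 substitutions/site.

0.520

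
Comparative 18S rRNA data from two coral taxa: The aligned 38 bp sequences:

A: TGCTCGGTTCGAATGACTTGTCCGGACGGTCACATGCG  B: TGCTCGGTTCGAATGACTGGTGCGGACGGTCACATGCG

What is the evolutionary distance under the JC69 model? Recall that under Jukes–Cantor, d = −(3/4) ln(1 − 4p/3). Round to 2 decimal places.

0.05

The sequences differ at 2 of 38 sites (19, 22), so p = 2/38 ≈ 0.052632.
d = −(3/4) ln(1 − 4p/3) = −0.75 ln(1 − 0.070176) = −0.75 ln(0.929824)
  = −0.75 × (-0.072760) = 0.054570 substitutions/site.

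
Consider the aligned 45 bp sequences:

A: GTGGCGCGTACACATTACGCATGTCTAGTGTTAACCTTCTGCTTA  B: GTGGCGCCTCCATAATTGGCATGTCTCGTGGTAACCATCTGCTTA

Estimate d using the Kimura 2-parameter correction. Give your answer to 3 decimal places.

0.235

Of 45 sites, 1 differences are transitions and 8 are transversions, so P = 1/45 ≈ 0.022222 and Q = 8/45 ≈ 0.177778.
Under the Kimura two-parameter model, d = −½ ln(1 − 2P − Q) − ¼ ln(1 − 2Q).
1 − 2P − Q = 0.777778, giving −½ ln(0.777778) = 0.125657.
1 − 2Q = 0.644444, giving −¼ ln(0.644444) = 0.109842.
d = 0.125657 + 0.109842 = 0.235499.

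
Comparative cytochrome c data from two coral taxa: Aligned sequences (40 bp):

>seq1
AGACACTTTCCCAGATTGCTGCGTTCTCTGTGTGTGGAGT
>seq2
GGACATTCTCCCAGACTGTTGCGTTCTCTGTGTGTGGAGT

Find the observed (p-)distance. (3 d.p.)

The sequences differ at 5 of 40 positions (sites 1, 6, 8, 16, 19).
p = 5/40 = 0.125.

0.125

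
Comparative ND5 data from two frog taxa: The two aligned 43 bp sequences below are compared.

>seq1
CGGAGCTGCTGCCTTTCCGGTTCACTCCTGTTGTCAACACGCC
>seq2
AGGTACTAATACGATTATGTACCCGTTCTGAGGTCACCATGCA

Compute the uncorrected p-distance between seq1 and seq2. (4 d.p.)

0.4884

The sequences differ at 21 of 43 positions.
p = 21/43 = 0.488372… ≈ 0.4884 (to 4 d.p.).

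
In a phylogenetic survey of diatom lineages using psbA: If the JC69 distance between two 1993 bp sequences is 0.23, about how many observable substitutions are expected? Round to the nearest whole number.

Invert JC69: p = (3/4)(1 − e^(−4d/3)) = 0.75 × (1 − e^(-0.306667)) = 0.75 × (1 − 0.735896) = 0.198078.
Expected differing sites = pL ≈ 0.198078 × 1993 = 394.769454 ≈ 395.

395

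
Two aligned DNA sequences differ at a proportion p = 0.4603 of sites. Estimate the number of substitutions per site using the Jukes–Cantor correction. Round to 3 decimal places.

d = −(3/4) ln(1 − 4p/3) = −0.75 ln(1 − 0.613733) = −0.75 ln(0.386267)
  = −0.75 × (-0.951226) = 0.713420 substitutions/site.

0.713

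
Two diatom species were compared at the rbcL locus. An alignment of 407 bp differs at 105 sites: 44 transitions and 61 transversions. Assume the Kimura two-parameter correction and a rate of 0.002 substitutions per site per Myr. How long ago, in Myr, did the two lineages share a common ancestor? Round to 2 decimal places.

P = 44/407 ≈ 0.108108 and Q = 61/407 ≈ 0.149877.
Under the Kimura two-parameter model, d = −½ ln(1 − 2P − Q) − ¼ ln(1 − 2Q).
1 − 2P − Q = 0.633907, giving −½ ln(0.633907) = 0.227927.
1 − 2Q = 0.700246, giving −¼ ln(0.700246) = 0.089081.
d = 0.227927 + 0.089081 = 0.317008.
Under a molecular clock d = 2μt, so t = d/(2μ) = 0.317008 / (2 × 0.002) = 79.25 Myr.

79.25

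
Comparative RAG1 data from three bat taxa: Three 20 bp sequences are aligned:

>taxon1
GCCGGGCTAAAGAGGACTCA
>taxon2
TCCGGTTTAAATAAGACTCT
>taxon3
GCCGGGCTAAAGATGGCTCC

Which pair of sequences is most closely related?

taxon1–taxon2: 6/20 differ, p = 0.300, d = 0.383.
taxon1–taxon3: 3/20 differ, p = 0.150, d = 0.167.
taxon2–taxon3: 7/20 differ, p = 0.350, d = 0.471.
The smallest distance is between taxon1 and taxon3.

taxon1 and taxon3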